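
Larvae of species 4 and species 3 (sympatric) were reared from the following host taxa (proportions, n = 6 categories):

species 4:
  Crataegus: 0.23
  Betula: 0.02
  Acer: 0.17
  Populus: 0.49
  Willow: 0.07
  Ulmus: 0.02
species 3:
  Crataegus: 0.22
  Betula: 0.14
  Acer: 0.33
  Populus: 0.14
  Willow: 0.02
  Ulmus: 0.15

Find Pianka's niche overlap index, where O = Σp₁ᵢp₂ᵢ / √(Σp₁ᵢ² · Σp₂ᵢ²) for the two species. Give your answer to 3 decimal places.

0.681

Σ p₁ᵢp₂ᵢ = 0.0506 + 0.0028 + 0.0561 + 0.0686 + 0.0014 + 0.0030 = 0.1825
Σp_1ᵢ² = 0.23² + 0.02² + 0.17² + 0.49² + 0.07² + 0.02² = 0.0529 + 0.0004 + 0.0289 + 0.2401 + 0.0049 + 0.0004 = 0.3276
Σp_2ᵢ² = 0.22² + 0.14² + 0.33² + 0.14² + 0.02² + 0.15² = 0.0484 + 0.0196 + 0.1089 + 0.0196 + 0.0004 + 0.0225 = 0.2194
O = 0.1825 / √(0.3276 × 0.2194) = 0.1825 / 0.268096 = 0.68073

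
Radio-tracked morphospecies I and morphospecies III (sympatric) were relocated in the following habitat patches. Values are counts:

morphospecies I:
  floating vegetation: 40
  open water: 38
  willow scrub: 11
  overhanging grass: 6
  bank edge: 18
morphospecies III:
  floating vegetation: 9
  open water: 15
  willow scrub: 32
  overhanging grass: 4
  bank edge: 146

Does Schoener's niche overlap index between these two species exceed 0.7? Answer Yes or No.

Proportions for morphospecies I (n=113): 40/113=0.3540, 38/113=0.3363, 11/113=0.0973, 6/113=0.0531, 18/113=0.1593
Proportions for morphospecies III (n=206): 9/206=0.0437, 15/206=0.0728, 32/206=0.1553, 4/206=0.0194, 146/206=0.7087
Σ|p₁ᵢ − p₂ᵢ| = 0.3103 + 0.2635 + 0.0580 + 0.0337 + 0.5494 = 1.2149
D = 1 − ½ × 1.2149 = 1 − 0.60745 = 0.39255
D = 0.39255 < 0.7 → No.

No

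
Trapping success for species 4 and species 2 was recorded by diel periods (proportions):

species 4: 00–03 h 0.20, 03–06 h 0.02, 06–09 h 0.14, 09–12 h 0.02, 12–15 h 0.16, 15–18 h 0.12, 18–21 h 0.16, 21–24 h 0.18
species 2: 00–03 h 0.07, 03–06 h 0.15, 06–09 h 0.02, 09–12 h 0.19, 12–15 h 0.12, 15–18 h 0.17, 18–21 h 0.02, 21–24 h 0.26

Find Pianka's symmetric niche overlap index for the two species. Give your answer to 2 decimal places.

0.68

Σ p₁ᵢp₂ᵢ = 0.0140 + 0.0030 + 0.0028 + 0.0038 + 0.0192 + 0.0204 + 0.0032 + 0.0468 = 0.1132
Σp_1ᵢ² = 0.20² + 0.02² + 0.14² + 0.02² + 0.16² + 0.12² + 0.16² + 0.18² = 0.0400 + 0.0004 + 0.0196 + 0.0004 + 0.0256 + 0.0144 + 0.0256 + 0.0324 = 0.1584
Σp_2ᵢ² = 0.07² + 0.15² + 0.02² + 0.19² + 0.12² + 0.17² + 0.02² + 0.26² = 0.0049 + 0.0225 + 0.0004 + 0.0361 + 0.0144 + 0.0289 + 0.0004 + 0.0676 = 0.1752
O = 0.1132 / √(0.1584 × 0.1752) = 0.1132 / 0.16659 = 0.6795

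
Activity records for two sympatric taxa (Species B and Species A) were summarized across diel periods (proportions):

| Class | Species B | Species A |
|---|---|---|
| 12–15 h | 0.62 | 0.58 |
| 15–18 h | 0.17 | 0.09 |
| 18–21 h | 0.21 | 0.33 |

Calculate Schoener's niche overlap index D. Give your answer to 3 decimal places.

0.880

Σ|p₁ᵢ − p₂ᵢ| = 0.04 + 0.08 + 0.12 = 0.24
D = 1 − ½ × 0.24 = 1 − 0.120 = 0.88000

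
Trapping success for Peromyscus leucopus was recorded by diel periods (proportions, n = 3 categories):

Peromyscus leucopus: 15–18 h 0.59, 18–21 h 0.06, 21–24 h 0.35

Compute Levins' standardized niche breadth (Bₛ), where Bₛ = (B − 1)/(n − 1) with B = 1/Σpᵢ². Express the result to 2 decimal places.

Σpᵢ² = 0.59² + 0.06² + 0.35² = 0.3481 + 0.0036 + 0.1225 = 0.4742
B = 1 / 0.4742 = 2.1088
Bₛ = (B − 1)/(n − 1) = (2.1088 − 1)/(3 − 1) = 1.1088/2 = 0.5544

0.55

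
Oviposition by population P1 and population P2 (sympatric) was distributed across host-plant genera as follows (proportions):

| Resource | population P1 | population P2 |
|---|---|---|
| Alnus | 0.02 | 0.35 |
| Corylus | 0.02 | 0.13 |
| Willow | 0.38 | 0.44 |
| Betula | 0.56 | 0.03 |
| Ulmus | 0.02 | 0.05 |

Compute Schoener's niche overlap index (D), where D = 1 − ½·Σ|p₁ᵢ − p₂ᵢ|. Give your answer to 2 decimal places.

0.47

Σ|p₁ᵢ − p₂ᵢ| = 0.33 + 0.11 + 0.06 + 0.53 + 0.03 = 1.06
D = 1 − ½ × 1.06 = 1 − 0.530 = 0.4700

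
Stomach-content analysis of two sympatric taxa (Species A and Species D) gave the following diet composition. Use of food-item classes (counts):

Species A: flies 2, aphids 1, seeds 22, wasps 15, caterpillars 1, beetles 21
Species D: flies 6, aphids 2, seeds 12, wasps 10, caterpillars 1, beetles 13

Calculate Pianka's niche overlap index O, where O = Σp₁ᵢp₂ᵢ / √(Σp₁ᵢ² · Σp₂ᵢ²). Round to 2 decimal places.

Proportions for Species A (n=62): 2/62=0.0323, 1/62=0.0161, 22/62=0.3548, 15/62=0.2419, 1/62=0.0161, 21/62=0.3387
Proportions for Species D (n=44): 6/44=0.1364, 2/44=0.0455, 12/44=0.2727, 10/44=0.2273, 1/44=0.0227, 13/44=0.2955
Σ p₁ᵢp₂ᵢ = 0.004406 + 0.000733 + 0.096754 + 0.054984 + 0.000365 + 0.100086 = 0.257328
Σp_1ᵢ² = 0.0323² + 0.0161² + 0.3548² + 0.2419² + 0.0161² + 0.3387² = 0.001043 + 0.000259 + 0.125883 + 0.058516 + 0.000259 + 0.114718 = 0.300678
Σp_2ᵢ² = 0.1364² + 0.0455² + 0.2727² + 0.2273² + 0.0227² + 0.2955² = 0.018605 + 0.002070 + 0.074365 + 0.051665 + 0.000515 + 0.087320 = 0.234540
O = 0.257328 / √(0.300678 × 0.234540) = 0.257328 / 0.2655579 = 0.9690

0.97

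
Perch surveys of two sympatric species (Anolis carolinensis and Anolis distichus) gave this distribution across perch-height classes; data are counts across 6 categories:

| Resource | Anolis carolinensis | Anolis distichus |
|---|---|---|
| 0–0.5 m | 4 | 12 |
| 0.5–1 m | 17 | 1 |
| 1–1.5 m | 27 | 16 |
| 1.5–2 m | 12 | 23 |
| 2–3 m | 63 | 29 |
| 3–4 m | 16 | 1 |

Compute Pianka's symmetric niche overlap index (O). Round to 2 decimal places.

Proportions for Anolis carolinensis (n=139): 4/139=0.0288, 17/139=0.1223, 27/139=0.1942, 12/139=0.0863, 63/139=0.4532, 16/139=0.1151
Proportions for Anolis distichus (n=82): 12/82=0.1463, 1/82=0.0122, 16/82=0.1951, 23/82=0.2805, 29/82=0.3537, 1/82=0.0122
Σ p₁ᵢp₂ᵢ = 0.004213 + 0.001492 + 0.037888 + 0.024207 + 0.160297 + 0.001404 = 0.229501
Σp_1ᵢ² = 0.0288² + 0.1223² + 0.1942² + 0.0863² + 0.4532² + 0.1151² = 0.000829 + 0.014957 + 0.037714 + 0.007448 + 0.205390 + 0.013248 = 0.279586
Σp_2ᵢ² = 0.1463² + 0.0122² + 0.1951² + 0.2805² + 0.3537² + 0.0122² = 0.021404 + 0.000149 + 0.038064 + 0.078680 + 0.125104 + 0.000149 = 0.263550
O = 0.229501 / √(0.279586 × 0.263550) = 0.229501 / 0.2714496 = 0.8455

0.85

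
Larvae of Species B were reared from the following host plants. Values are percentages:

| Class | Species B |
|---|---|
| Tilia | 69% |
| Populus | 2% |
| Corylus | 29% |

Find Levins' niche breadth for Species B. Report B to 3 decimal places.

Convert percentages to proportions (divide by 100).
Σpᵢ² = 0.69² + 0.02² + 0.29² = 0.4761 + 0.0004 + 0.0841 = 0.5606
B = 1 / 0.5606 = 1.78380

1.784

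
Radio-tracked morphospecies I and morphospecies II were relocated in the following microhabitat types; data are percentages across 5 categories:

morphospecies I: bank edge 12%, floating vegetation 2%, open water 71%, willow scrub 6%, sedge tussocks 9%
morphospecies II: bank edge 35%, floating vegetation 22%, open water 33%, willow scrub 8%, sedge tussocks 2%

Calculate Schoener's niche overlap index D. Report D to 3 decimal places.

Convert percentages to proportions (divide by 100).
Σ|p₁ᵢ − p₂ᵢ| = 0.23 + 0.20 + 0.38 + 0.02 + 0.07 = 0.90
D = 1 − ½ × 0.90 = 1 − 0.450 = 0.55000

0.550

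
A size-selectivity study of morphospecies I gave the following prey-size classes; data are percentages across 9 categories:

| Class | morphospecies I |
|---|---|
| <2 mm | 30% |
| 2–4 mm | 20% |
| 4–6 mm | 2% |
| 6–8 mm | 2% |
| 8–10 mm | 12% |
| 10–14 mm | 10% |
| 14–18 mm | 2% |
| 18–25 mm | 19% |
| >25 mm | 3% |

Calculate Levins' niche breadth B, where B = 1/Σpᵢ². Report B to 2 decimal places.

Convert percentages to proportions (divide by 100).
Σpᵢ² = 0.30² + 0.20² + 0.02² + 0.02² + 0.12² + 0.10² + 0.02² + 0.19² + 0.03² = 0.0900 + 0.0400 + 0.0004 + 0.0004 + 0.0144 + 0.0100 + 0.0004 + 0.0361 + 0.0009 = 0.1926
B = 1 / 0.1926 = 5.1921

5.19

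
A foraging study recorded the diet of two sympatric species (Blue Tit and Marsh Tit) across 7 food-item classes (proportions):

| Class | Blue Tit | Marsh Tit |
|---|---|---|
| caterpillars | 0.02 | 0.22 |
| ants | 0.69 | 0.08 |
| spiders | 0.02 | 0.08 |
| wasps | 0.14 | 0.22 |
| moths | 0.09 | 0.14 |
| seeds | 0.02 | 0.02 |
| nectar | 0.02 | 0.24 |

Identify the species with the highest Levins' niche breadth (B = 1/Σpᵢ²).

Marsh Tit

Σp_Blueᵢ² = 0.02² + 0.69² + 0.02² + 0.14² + 0.09² + 0.02² + 0.02² = 0.0004 + 0.4761 + 0.0004 + 0.0196 + 0.0081 + 0.0004 + 0.0004 = 0.5054
B_Blue = 1 / 0.5054 = 1.9786
Σp_Marsᵢ² = 0.22² + 0.08² + 0.08² + 0.22² + 0.14² + 0.02² + 0.24² = 0.0484 + 0.0064 + 0.0064 + 0.0484 + 0.0196 + 0.0004 + 0.0576 = 0.1872
B_Mars = 1 / 0.1872 = 5.3419
Highest B → broadest niche (most generalist): Marsh Tit (B = 5.34).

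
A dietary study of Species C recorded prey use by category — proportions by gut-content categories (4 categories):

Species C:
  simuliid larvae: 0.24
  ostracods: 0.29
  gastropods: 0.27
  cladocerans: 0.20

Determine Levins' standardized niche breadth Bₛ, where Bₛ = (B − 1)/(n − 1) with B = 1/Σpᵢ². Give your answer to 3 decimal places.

0.976

Σpᵢ² = 0.24² + 0.29² + 0.27² + 0.20² = 0.0576 + 0.0841 + 0.0729 + 0.0400 = 0.2546
B = 1 / 0.2546 = 3.92773
Bₛ = (B − 1)/(n − 1) = (3.92773 − 1)/(4 − 1) = 2.92773/3 = 0.97591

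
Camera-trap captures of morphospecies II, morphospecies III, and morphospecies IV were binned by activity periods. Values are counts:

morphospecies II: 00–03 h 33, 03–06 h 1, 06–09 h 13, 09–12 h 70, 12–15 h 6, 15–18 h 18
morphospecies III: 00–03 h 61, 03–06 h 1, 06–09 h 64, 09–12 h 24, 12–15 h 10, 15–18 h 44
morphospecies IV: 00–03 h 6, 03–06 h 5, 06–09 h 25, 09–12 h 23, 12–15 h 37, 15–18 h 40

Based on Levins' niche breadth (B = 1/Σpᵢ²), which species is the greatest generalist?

Proportions for morphospecies II (n=141): 33/141=0.2340, 1/141=0.0071, 13/141=0.0922, 70/141=0.4965, 6/141=0.0426, 18/141=0.1277
Proportions for morphospecies III (n=204): 61/204=0.2990, 1/204=0.0049, 64/204=0.3137, 24/204=0.1176, 10/204=0.0490, 44/204=0.2157
Proportions for morphospecies IV (n=136): 6/136=0.0441, 5/136=0.0368, 25/136=0.1838, 23/136=0.1691, 37/136=0.2721, 40/136=0.2941
Σp_IIᵢ² = 0.2340² + 0.0071² + 0.0922² + 0.4965² + 0.0426² + 0.1277² = 0.054756 + 0.000050 + 0.008501 + 0.246512 + 0.001815 + 0.016307 = 0.327941
B_II = 1 / 0.327941 = 3.0493
Σp_IIIᵢ² = 0.2990² + 0.0049² + 0.3137² + 0.1176² + 0.0490² + 0.2157² = 0.089401 + 0.000024 + 0.098408 + 0.013830 + 0.002401 + 0.046526 = 0.250590
B_III = 1 / 0.250590 = 3.9906
Σp_IVᵢ² = 0.0441² + 0.0368² + 0.1838² + 0.1691² + 0.2721² + 0.2941² = 0.001945 + 0.001354 + 0.033782 + 0.028595 + 0.074038 + 0.086495 = 0.226209
B_IV = 1 / 0.226209 = 4.4207
Highest B → broadest niche (most generalist): morphospecies IV (B = 4.42).

morphospecies IV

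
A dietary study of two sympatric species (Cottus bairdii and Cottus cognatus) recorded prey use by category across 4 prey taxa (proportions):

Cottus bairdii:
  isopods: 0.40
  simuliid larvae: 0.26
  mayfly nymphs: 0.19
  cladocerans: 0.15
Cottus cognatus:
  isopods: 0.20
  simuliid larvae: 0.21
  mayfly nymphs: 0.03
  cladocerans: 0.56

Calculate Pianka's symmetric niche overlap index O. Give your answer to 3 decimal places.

Σ p₁ᵢp₂ᵢ = 0.0800 + 0.0546 + 0.0057 + 0.0840 = 0.2243
Σp_1ᵢ² = 0.40² + 0.26² + 0.19² + 0.15² = 0.1600 + 0.0676 + 0.0361 + 0.0225 = 0.2862
Σp_2ᵢ² = 0.20² + 0.21² + 0.03² + 0.56² = 0.0400 + 0.0441 + 0.0009 + 0.3136 = 0.3986
O = 0.2243 / √(0.2862 × 0.3986) = 0.2243 / 0.337756 = 0.66409

0.664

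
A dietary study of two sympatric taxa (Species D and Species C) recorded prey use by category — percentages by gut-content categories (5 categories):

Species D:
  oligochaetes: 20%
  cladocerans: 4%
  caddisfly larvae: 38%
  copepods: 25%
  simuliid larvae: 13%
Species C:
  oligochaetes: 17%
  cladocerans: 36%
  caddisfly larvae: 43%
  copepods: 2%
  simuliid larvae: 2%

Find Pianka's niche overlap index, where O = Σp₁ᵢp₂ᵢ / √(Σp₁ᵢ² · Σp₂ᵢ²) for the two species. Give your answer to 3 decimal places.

Convert percentages to proportions (divide by 100).
Σ p₁ᵢp₂ᵢ = 0.0340 + 0.0144 + 0.1634 + 0.0050 + 0.0026 = 0.2194
Σp_1ᵢ² = 0.20² + 0.04² + 0.38² + 0.25² + 0.13² = 0.0400 + 0.0016 + 0.1444 + 0.0625 + 0.0169 = 0.2654
Σp_2ᵢ² = 0.17² + 0.36² + 0.43² + 0.02² + 0.02² = 0.0289 + 0.1296 + 0.1849 + 0.0004 + 0.0004 = 0.3442
O = 0.2194 / √(0.2654 × 0.3442) = 0.2194 / 0.302243 = 0.72591

0.726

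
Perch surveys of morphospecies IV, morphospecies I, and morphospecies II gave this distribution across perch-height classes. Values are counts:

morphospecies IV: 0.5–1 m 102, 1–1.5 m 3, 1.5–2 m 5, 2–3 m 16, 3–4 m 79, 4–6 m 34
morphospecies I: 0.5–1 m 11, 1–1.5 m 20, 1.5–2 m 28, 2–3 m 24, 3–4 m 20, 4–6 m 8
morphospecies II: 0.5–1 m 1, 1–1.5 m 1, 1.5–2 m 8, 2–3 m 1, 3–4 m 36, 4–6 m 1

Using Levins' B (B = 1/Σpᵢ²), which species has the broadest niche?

Proportions for morphospecies IV (n=239): 102/239=0.4268, 3/239=0.0126, 5/239=0.0209, 16/239=0.0669, 79/239=0.3305, 34/239=0.1423
Proportions for morphospecies I (n=111): 11/111=0.0991, 20/111=0.1802, 28/111=0.2523, 24/111=0.2162, 20/111=0.1802, 8/111=0.0721
Proportions for morphospecies II (n=48): 1/48=0.0208, 1/48=0.0208, 8/48=0.1667, 1/48=0.0208, 36/48=0.7500, 1/48=0.0208
Σp_IVᵢ² = 0.4268² + 0.0126² + 0.0209² + 0.0669² + 0.3305² + 0.1423² = 0.182158 + 0.000159 + 0.000437 + 0.004476 + 0.109230 + 0.020249 = 0.316709
B_IV = 1 / 0.316709 = 3.1575
Σp_Iᵢ² = 0.0991² + 0.1802² + 0.2523² + 0.2162² + 0.1802² + 0.0721² = 0.009821 + 0.032472 + 0.063655 + 0.046742 + 0.032472 + 0.005198 = 0.190360
B_I = 1 / 0.190360 = 5.2532
Σp_IIᵢ² = 0.0208² + 0.0208² + 0.1667² + 0.0208² + 0.7500² + 0.0208² = 0.000433 + 0.000433 + 0.027789 + 0.000433 + 0.562500 + 0.000433 = 0.592021
B_II = 1 / 0.592021 = 1.6891
Highest B → broadest niche (most generalist): morphospecies I (B = 5.25).

morphospecies I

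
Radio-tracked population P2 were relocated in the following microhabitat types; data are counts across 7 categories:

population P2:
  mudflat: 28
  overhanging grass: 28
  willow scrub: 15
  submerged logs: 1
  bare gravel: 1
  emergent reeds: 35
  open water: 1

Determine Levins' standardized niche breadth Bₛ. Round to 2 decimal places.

0.49

Proportions for population P2 (n=109): 28/109=0.2569, 28/109=0.2569, 15/109=0.1376, 1/109=0.0092, 1/109=0.0092, 35/109=0.3211, 1/109=0.0092
Σpᵢ² = 0.2569² + 0.2569² + 0.1376² + 0.0092² + 0.0092² + 0.3211² + 0.0092² = 0.065998 + 0.065998 + 0.018934 + 0.000085 + 0.000085 + 0.103105 + 0.000085 = 0.254290
B = 1 / 0.254290 = 3.9325
Bₛ = (B − 1)/(n − 1) = (3.9325 − 1)/(7 − 1) = 2.9325/6 = 0.4888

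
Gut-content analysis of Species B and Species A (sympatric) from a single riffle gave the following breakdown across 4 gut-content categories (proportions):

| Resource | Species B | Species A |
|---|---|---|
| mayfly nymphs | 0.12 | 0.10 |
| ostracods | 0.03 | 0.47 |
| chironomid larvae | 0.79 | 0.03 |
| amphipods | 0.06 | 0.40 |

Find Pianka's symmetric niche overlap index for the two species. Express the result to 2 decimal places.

Σ p₁ᵢp₂ᵢ = 0.0120 + 0.0141 + 0.0237 + 0.0240 = 0.0738
Σp_1ᵢ² = 0.12² + 0.03² + 0.79² + 0.06² = 0.0144 + 0.0009 + 0.6241 + 0.0036 = 0.6430
Σp_2ᵢ² = 0.10² + 0.47² + 0.03² + 0.40² = 0.0100 + 0.2209 + 0.0009 + 0.1600 = 0.3918
O = 0.0738 / √(0.6430 × 0.3918) = 0.0738 / 0.50192 = 0.1470

0.15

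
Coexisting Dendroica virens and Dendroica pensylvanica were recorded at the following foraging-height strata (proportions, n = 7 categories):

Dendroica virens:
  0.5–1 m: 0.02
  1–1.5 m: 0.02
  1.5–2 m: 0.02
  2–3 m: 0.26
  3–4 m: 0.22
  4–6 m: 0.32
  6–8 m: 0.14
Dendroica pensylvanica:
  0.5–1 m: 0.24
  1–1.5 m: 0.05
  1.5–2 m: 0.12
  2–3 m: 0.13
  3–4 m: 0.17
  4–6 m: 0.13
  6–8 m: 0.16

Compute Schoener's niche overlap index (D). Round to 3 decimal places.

Σ|p₁ᵢ − p₂ᵢ| = 0.22 + 0.03 + 0.10 + 0.13 + 0.05 + 0.19 + 0.02 = 0.74
D = 1 − ½ × 0.74 = 1 − 0.370 = 0.63000

0.630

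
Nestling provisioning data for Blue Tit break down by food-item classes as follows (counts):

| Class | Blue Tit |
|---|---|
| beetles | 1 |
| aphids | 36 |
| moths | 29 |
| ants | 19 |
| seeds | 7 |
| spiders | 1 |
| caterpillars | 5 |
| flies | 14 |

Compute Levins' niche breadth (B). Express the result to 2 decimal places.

4.53

Proportions for Blue Tit (n=112): 1/112=0.0089, 36/112=0.3214, 29/112=0.2589, 19/112=0.1696, 7/112=0.0625, 1/112=0.0089, 5/112=0.0446, 14/112=0.1250
Σpᵢ² = 0.0089² + 0.3214² + 0.2589² + 0.1696² + 0.0625² + 0.0089² + 0.0446² + 0.1250² = 0.000079 + 0.103298 + 0.067029 + 0.028764 + 0.003906 + 0.000079 + 0.001989 + 0.015625 = 0.220769
B = 1 / 0.220769 = 4.5296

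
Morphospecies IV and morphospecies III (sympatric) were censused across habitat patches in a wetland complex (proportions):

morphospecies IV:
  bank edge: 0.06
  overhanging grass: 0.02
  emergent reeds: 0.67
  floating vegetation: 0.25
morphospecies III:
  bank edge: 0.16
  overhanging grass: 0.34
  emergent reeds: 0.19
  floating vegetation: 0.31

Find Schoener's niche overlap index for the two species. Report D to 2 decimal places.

0.52

Σ|p₁ᵢ − p₂ᵢ| = 0.10 + 0.32 + 0.48 + 0.06 = 0.96
D = 1 − ½ × 0.96 = 1 − 0.480 = 0.5200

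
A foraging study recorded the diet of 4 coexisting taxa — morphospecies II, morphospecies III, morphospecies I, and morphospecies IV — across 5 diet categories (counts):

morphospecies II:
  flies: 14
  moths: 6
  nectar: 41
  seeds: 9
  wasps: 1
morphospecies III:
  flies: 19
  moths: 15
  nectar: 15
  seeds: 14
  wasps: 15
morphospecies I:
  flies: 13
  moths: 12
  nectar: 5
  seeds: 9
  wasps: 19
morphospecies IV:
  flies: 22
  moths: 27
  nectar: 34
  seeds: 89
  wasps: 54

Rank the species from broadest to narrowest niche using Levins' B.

morphospecies III > morphospecies I > morphospecies IV > morphospecies II

Proportions for morphospecies II (n=71): 14/71=0.1972, 6/71=0.0845, 41/71=0.5775, 9/71=0.1268, 1/71=0.0141
Proportions for morphospecies III (n=78): 19/78=0.2436, 15/78=0.1923, 15/78=0.1923, 14/78=0.1795, 15/78=0.1923
Proportions for morphospecies I (n=58): 13/58=0.2241, 12/58=0.2069, 5/58=0.0862, 9/58=0.1552, 19/58=0.3276
Proportions for morphospecies IV (n=226): 22/226=0.0973, 27/226=0.1195, 34/226=0.1504, 89/226=0.3938, 54/226=0.2389
Σp_IIᵢ² = 0.1972² + 0.0845² + 0.5775² + 0.1268² + 0.0141² = 0.038888 + 0.007140 + 0.333506 + 0.016078 + 0.000199 = 0.395811
B_II = 1 / 0.395811 = 2.5265
Σp_IIIᵢ² = 0.2436² + 0.1923² + 0.1923² + 0.1795² + 0.1923² = 0.059341 + 0.036979 + 0.036979 + 0.032220 + 0.036979 = 0.202498
B_III = 1 / 0.202498 = 4.9383
Σp_Iᵢ² = 0.2241² + 0.2069² + 0.0862² + 0.1552² + 0.3276² = 0.050221 + 0.042808 + 0.007430 + 0.024087 + 0.107322 = 0.231868
B_I = 1 / 0.231868 = 4.3128
Σp_IVᵢ² = 0.0973² + 0.1195² + 0.1504² + 0.3938² + 0.2389² = 0.009467 + 0.014280 + 0.022620 + 0.155078 + 0.057073 = 0.258518
B_IV = 1 / 0.258518 = 3.8682
Ranking by B (broadest → narrowest): morphospecies III (4.94) > morphospecies I (4.31) > morphospecies IV (3.87) > morphospecies II (2.53)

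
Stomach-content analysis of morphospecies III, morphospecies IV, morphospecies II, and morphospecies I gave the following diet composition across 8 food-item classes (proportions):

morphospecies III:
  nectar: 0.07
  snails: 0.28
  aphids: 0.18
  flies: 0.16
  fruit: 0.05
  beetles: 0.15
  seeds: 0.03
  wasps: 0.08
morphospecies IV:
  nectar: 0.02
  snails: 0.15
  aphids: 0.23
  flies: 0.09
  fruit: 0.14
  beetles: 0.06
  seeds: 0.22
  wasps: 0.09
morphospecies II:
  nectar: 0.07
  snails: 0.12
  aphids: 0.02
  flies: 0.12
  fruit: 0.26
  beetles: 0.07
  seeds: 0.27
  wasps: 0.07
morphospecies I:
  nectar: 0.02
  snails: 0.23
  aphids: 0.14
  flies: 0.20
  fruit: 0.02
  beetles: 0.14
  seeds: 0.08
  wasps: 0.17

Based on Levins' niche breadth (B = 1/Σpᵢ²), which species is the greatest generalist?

Σp_IIIᵢ² = 0.07² + 0.28² + 0.18² + 0.16² + 0.05² + 0.15² + 0.03² + 0.08² = 0.0049 + 0.0784 + 0.0324 + 0.0256 + 0.0025 + 0.0225 + 0.0009 + 0.0064 = 0.1736
B_III = 1 / 0.1736 = 5.7604
Σp_IVᵢ² = 0.02² + 0.15² + 0.23² + 0.09² + 0.14² + 0.06² + 0.22² + 0.09² = 0.0004 + 0.0225 + 0.0529 + 0.0081 + 0.0196 + 0.0036 + 0.0484 + 0.0081 = 0.1636
B_IV = 1 / 0.1636 = 6.1125
Σp_IIᵢ² = 0.07² + 0.12² + 0.02² + 0.12² + 0.26² + 0.07² + 0.27² + 0.07² = 0.0049 + 0.0144 + 0.0004 + 0.0144 + 0.0676 + 0.0049 + 0.0729 + 0.0049 = 0.1844
B_II = 1 / 0.1844 = 5.4230
Σp_Iᵢ² = 0.02² + 0.23² + 0.14² + 0.20² + 0.02² + 0.14² + 0.08² + 0.17² = 0.0004 + 0.0529 + 0.0196 + 0.0400 + 0.0004 + 0.0196 + 0.0064 + 0.0289 = 0.1682
B_I = 1 / 0.1682 = 5.9453
Highest B → broadest niche (most generalist): morphospecies IV (B = 6.11).

morphospecies IV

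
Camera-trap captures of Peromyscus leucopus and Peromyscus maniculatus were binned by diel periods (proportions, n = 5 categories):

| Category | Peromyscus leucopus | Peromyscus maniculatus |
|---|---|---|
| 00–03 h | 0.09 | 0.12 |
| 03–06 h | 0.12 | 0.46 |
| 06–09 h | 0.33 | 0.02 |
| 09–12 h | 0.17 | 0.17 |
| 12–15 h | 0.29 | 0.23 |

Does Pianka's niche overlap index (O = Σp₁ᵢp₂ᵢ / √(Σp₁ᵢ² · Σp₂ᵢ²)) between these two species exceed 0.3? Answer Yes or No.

Σ p₁ᵢp₂ᵢ = 0.0108 + 0.0552 + 0.0066 + 0.0289 + 0.0667 = 0.1682
Σp_1ᵢ² = 0.09² + 0.12² + 0.33² + 0.17² + 0.29² = 0.0081 + 0.0144 + 0.1089 + 0.0289 + 0.0841 = 0.2444
Σp_2ᵢ² = 0.12² + 0.46² + 0.02² + 0.17² + 0.23² = 0.0144 + 0.2116 + 0.0004 + 0.0289 + 0.0529 = 0.3082
O = 0.1682 / √(0.2444 × 0.3082) = 0.1682 / 0.27445 = 0.6129
O = 0.6129 > 0.3 → Yes.

Yes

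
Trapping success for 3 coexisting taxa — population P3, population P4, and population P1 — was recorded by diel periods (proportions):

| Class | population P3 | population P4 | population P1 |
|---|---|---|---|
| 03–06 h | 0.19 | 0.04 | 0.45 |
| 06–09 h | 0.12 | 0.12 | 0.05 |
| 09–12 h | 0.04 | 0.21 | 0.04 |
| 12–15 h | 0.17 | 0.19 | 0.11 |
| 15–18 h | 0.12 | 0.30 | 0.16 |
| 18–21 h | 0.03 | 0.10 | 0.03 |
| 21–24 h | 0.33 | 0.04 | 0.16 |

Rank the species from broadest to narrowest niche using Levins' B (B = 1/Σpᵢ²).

Σp_P3ᵢ² = 0.19² + 0.12² + 0.04² + 0.17² + 0.12² + 0.03² + 0.33² = 0.0361 + 0.0144 + 0.0016 + 0.0289 + 0.0144 + 0.0009 + 0.1089 = 0.2052
B_P3 = 1 / 0.2052 = 4.8733
Σp_P4ᵢ² = 0.04² + 0.12² + 0.21² + 0.19² + 0.30² + 0.10² + 0.04² = 0.0016 + 0.0144 + 0.0441 + 0.0361 + 0.0900 + 0.0100 + 0.0016 = 0.1978
B_P4 = 1 / 0.1978 = 5.0556
Σp_P1ᵢ² = 0.45² + 0.05² + 0.04² + 0.11² + 0.16² + 0.03² + 0.16² = 0.2025 + 0.0025 + 0.0016 + 0.0121 + 0.0256 + 0.0009 + 0.0256 = 0.2708
B_P1 = 1 / 0.2708 = 3.6928
Ranking by B (broadest → narrowest): population P4 (5.06) > population P3 (4.87) > population P1 (3.69)

population P4 > population P3 > population P1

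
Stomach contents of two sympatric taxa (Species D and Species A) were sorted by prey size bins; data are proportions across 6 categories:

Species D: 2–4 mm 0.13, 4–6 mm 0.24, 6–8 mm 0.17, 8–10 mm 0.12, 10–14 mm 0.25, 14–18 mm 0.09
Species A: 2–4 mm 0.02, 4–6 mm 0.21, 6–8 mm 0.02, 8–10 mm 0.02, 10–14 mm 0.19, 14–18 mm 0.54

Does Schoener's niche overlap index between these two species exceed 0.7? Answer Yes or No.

No

Σ|p₁ᵢ − p₂ᵢ| = 0.11 + 0.03 + 0.15 + 0.10 + 0.06 + 0.45 = 0.90
D = 1 − ½ × 0.90 = 1 − 0.450 = 0.5500
D = 0.5500 < 0.7 → No.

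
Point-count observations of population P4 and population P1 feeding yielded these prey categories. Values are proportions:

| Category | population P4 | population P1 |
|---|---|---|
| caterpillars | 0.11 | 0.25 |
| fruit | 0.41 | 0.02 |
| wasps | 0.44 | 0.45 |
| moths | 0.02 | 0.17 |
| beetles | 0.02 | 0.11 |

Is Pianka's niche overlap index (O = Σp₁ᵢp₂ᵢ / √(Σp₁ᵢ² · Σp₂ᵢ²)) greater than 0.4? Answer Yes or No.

Yes

Σ p₁ᵢp₂ᵢ = 0.0275 + 0.0082 + 0.1980 + 0.0034 + 0.0022 = 0.2393
Σp_1ᵢ² = 0.11² + 0.41² + 0.44² + 0.02² + 0.02² = 0.0121 + 0.1681 + 0.1936 + 0.0004 + 0.0004 = 0.3746
Σp_2ᵢ² = 0.25² + 0.02² + 0.45² + 0.17² + 0.11² = 0.0625 + 0.0004 + 0.2025 + 0.0289 + 0.0121 = 0.3064
O = 0.2393 / √(0.3746 × 0.3064) = 0.2393 / 0.33879 = 0.7063
O = 0.7063 > 0.4 → Yes.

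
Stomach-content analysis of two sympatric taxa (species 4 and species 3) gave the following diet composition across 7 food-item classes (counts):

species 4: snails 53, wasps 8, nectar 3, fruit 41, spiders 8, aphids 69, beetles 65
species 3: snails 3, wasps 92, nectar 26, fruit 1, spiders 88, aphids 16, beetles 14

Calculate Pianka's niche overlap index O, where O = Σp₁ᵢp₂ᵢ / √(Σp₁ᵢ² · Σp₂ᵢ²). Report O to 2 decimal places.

Proportions for species 4 (n=247): 53/247=0.2146, 8/247=0.0324, 3/247=0.0121, 41/247=0.1660, 8/247=0.0324, 69/247=0.2794, 65/247=0.2632
Proportions for species 3 (n=240): 3/240=0.0125, 92/240=0.3833, 26/240=0.1083, 1/240=0.0042, 88/240=0.3667, 16/240=0.0667, 14/240=0.0583
Σ p₁ᵢp₂ᵢ = 0.002683 + 0.012419 + 0.001310 + 0.000697 + 0.011881 + 0.018636 + 0.015345 = 0.062971
Σp_1ᵢ² = 0.2146² + 0.0324² + 0.0121² + 0.1660² + 0.0324² + 0.2794² + 0.2632² = 0.046053 + 0.001050 + 0.000146 + 0.027556 + 0.001050 + 0.078064 + 0.069274 = 0.223193
Σp_2ᵢ² = 0.0125² + 0.3833² + 0.1083² + 0.0042² + 0.3667² + 0.0667² + 0.0583² = 0.000156 + 0.146919 + 0.011729 + 0.000018 + 0.134469 + 0.004449 + 0.003399 = 0.301139
O = 0.062971 / √(0.223193 × 0.301139) = 0.062971 / 0.2592530 = 0.2429

0.24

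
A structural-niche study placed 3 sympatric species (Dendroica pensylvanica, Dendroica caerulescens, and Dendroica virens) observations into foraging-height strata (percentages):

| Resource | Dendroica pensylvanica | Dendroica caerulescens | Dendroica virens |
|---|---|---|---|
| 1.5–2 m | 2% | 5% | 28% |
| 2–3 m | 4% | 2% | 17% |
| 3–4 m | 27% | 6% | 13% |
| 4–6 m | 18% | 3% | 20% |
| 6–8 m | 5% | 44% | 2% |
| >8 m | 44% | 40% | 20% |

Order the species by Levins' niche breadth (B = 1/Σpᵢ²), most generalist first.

Dendroica virens > Dendroica pensylvanica > Dendroica caerulescens

Convert percentages to proportions (divide by 100).
Σp_pensᵢ² = 0.02² + 0.04² + 0.27² + 0.18² + 0.05² + 0.44² = 0.0004 + 0.0016 + 0.0729 + 0.0324 + 0.0025 + 0.1936 = 0.3034
B_pens = 1 / 0.3034 = 3.2960
Σp_caerᵢ² = 0.05² + 0.02² + 0.06² + 0.03² + 0.44² + 0.40² = 0.0025 + 0.0004 + 0.0036 + 0.0009 + 0.1936 + 0.1600 = 0.3610
B_caer = 1 / 0.3610 = 2.7701
Σp_vireᵢ² = 0.28² + 0.17² + 0.13² + 0.20² + 0.02² + 0.20² = 0.0784 + 0.0289 + 0.0169 + 0.0400 + 0.0004 + 0.0400 = 0.2046
B_vire = 1 / 0.2046 = 4.8876
Ranking by B (broadest → narrowest): Dendroica virens (4.89) > Dendroica pensylvanica (3.30) > Dendroica caerulescens (2.77)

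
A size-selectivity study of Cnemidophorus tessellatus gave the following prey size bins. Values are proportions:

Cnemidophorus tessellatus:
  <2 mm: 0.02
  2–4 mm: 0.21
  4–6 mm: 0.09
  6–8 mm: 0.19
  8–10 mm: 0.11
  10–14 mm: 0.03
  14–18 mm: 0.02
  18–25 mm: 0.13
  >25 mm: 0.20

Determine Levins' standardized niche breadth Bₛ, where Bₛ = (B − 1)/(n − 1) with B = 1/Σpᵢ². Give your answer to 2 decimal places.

Σpᵢ² = 0.02² + 0.21² + 0.09² + 0.19² + 0.11² + 0.03² + 0.02² + 0.13² + 0.20² = 0.0004 + 0.0441 + 0.0081 + 0.0361 + 0.0121 + 0.0009 + 0.0004 + 0.0169 + 0.0400 = 0.1590
B = 1 / 0.1590 = 6.2893
Bₛ = (B − 1)/(n − 1) = (6.2893 − 1)/(9 − 1) = 5.2893/8 = 0.6612

0.66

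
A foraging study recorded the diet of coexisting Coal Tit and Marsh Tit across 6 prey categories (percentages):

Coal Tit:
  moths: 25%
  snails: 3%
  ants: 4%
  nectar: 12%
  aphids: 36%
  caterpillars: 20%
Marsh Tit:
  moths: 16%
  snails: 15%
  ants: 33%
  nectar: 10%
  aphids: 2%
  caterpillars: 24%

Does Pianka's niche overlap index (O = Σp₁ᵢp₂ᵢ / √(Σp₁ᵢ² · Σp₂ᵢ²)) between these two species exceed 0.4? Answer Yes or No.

Yes

Convert percentages to proportions (divide by 100).
Σ p₁ᵢp₂ᵢ = 0.0400 + 0.0045 + 0.0132 + 0.0120 + 0.0072 + 0.0480 = 0.1249
Σp_1ᵢ² = 0.25² + 0.03² + 0.04² + 0.12² + 0.36² + 0.20² = 0.0625 + 0.0009 + 0.0016 + 0.0144 + 0.1296 + 0.0400 = 0.2490
Σp_2ᵢ² = 0.16² + 0.15² + 0.33² + 0.10² + 0.02² + 0.24² = 0.0256 + 0.0225 + 0.1089 + 0.0100 + 0.0004 + 0.0576 = 0.2250
O = 0.1249 / √(0.2490 × 0.2250) = 0.1249 / 0.23670 = 0.5277
O = 0.5277 > 0.4 → Yes.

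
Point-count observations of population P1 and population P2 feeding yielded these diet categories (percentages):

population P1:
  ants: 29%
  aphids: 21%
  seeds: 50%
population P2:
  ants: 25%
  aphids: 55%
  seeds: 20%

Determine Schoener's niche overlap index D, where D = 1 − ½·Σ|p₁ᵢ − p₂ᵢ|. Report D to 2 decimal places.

0.66

Convert percentages to proportions (divide by 100).
Σ|p₁ᵢ − p₂ᵢ| = 0.04 + 0.34 + 0.30 = 0.68
D = 1 − ½ × 0.68 = 1 − 0.340 = 0.6600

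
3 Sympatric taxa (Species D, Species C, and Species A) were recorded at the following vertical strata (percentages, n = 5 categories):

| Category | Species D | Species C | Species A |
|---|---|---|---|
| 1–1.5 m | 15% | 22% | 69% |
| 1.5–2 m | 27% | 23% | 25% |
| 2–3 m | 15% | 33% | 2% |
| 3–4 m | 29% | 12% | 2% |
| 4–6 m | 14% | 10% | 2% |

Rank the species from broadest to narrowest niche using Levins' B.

Species D > Species C > Species A

Convert percentages to proportions (divide by 100).
Σp_Dᵢ² = 0.15² + 0.27² + 0.15² + 0.29² + 0.14² = 0.0225 + 0.0729 + 0.0225 + 0.0841 + 0.0196 = 0.2216
B_D = 1 / 0.2216 = 4.5126
Σp_Cᵢ² = 0.22² + 0.23² + 0.33² + 0.12² + 0.10² = 0.0484 + 0.0529 + 0.1089 + 0.0144 + 0.0100 = 0.2346
B_C = 1 / 0.2346 = 4.2626
Σp_Aᵢ² = 0.69² + 0.25² + 0.02² + 0.02² + 0.02² = 0.4761 + 0.0625 + 0.0004 + 0.0004 + 0.0004 = 0.5398
B_A = 1 / 0.5398 = 1.8525
Ranking by B (broadest → narrowest): Species D (4.51) > Species C (4.26) > Species A (1.85)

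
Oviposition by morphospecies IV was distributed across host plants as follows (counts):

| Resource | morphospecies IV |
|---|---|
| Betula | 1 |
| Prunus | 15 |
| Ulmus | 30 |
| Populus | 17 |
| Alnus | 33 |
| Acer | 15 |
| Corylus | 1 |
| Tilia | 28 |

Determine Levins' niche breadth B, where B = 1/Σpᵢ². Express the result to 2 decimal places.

5.58

Proportions for morphospecies IV (n=140): 1/140=0.0071, 15/140=0.1071, 30/140=0.2143, 17/140=0.1214, 33/140=0.2357, 15/140=0.1071, 1/140=0.0071, 28/140=0.2000
Σpᵢ² = 0.0071² + 0.1071² + 0.2143² + 0.1214² + 0.2357² + 0.1071² + 0.0071² + 0.2000² = 0.000050 + 0.011470 + 0.045924 + 0.014738 + 0.055554 + 0.011470 + 0.000050 + 0.040000 = 0.179256
B = 1 / 0.179256 = 5.5786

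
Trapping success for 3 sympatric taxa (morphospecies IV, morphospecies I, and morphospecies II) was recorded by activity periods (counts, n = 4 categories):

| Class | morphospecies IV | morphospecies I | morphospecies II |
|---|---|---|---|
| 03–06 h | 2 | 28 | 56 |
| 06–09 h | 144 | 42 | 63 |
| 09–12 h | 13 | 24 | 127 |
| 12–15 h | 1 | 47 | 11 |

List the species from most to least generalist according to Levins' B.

Proportions for morphospecies IV (n=160): 2/160=0.0125, 144/160=0.9000, 13/160=0.0813, 1/160=0.0063
Proportions for morphospecies I (n=141): 28/141=0.1986, 42/141=0.2979, 24/141=0.1702, 47/141=0.3333
Proportions for morphospecies II (n=257): 56/257=0.2179, 63/257=0.2451, 127/257=0.4942, 11/257=0.0428
Σp_IVᵢ² = 0.0125² + 0.9000² + 0.0813² + 0.0063² = 0.000156 + 0.810000 + 0.006610 + 0.000040 = 0.816806
B_IV = 1 / 0.816806 = 1.2243
Σp_Iᵢ² = 0.1986² + 0.2979² + 0.1702² + 0.3333² = 0.039442 + 0.088744 + 0.028968 + 0.111089 = 0.268243
B_I = 1 / 0.268243 = 3.7280
Σp_IIᵢ² = 0.2179² + 0.2451² + 0.4942² + 0.0428² = 0.047480 + 0.060074 + 0.244234 + 0.001832 = 0.353620
B_II = 1 / 0.353620 = 2.8279
Ranking by B (broadest → narrowest): morphospecies I (3.73) > morphospecies II (2.83) > morphospecies IV (1.22)

morphospecies I > morphospecies II > morphospecies IV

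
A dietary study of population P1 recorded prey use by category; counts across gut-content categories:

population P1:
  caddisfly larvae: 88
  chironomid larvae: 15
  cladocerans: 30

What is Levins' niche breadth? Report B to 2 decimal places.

Proportions for population P1 (n=133): 88/133=0.6617, 15/133=0.1128, 30/133=0.2256
Σpᵢ² = 0.6617² + 0.1128² + 0.2256² = 0.437847 + 0.012724 + 0.050895 = 0.501466
B = 1 / 0.501466 = 1.9942

1.99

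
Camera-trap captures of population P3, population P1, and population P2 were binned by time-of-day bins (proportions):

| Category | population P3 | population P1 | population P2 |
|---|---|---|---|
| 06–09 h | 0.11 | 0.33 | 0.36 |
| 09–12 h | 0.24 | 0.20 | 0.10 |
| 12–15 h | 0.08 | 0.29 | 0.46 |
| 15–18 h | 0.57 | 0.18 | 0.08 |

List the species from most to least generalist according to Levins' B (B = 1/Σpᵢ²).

population P1 > population P2 > population P3

Σp_P3ᵢ² = 0.11² + 0.24² + 0.08² + 0.57² = 0.0121 + 0.0576 + 0.0064 + 0.3249 = 0.4010
B_P3 = 1 / 0.4010 = 2.4938
Σp_P1ᵢ² = 0.33² + 0.20² + 0.29² + 0.18² = 0.1089 + 0.0400 + 0.0841 + 0.0324 = 0.2654
B_P1 = 1 / 0.2654 = 3.7679
Σp_P2ᵢ² = 0.36² + 0.10² + 0.46² + 0.08² = 0.1296 + 0.0100 + 0.2116 + 0.0064 = 0.3576
B_P2 = 1 / 0.3576 = 2.7964
Ranking by B (broadest → narrowest): population P1 (3.77) > population P2 (2.80) > population P3 (2.49)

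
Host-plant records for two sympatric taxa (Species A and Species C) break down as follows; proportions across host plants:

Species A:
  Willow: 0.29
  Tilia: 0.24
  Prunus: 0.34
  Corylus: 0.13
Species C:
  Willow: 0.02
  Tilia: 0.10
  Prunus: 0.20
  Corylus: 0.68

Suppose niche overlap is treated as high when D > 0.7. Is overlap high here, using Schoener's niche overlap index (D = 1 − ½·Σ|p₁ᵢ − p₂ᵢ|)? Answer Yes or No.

Σ|p₁ᵢ − p₂ᵢ| = 0.27 + 0.14 + 0.14 + 0.55 = 1.10
D = 1 − ½ × 1.10 = 1 − 0.550 = 0.4500
D = 0.4500 < 0.7 → No.

No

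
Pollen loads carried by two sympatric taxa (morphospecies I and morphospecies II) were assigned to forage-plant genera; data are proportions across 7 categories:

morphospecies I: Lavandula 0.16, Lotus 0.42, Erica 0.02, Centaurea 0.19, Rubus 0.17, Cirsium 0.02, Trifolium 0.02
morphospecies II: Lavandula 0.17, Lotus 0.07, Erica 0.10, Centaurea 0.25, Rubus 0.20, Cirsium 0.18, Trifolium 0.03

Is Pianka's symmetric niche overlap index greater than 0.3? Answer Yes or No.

Yes

Σ p₁ᵢp₂ᵢ = 0.0272 + 0.0294 + 0.0020 + 0.0475 + 0.0340 + 0.0036 + 0.0006 = 0.1443
Σp_1ᵢ² = 0.16² + 0.42² + 0.02² + 0.19² + 0.17² + 0.02² + 0.02² = 0.0256 + 0.1764 + 0.0004 + 0.0361 + 0.0289 + 0.0004 + 0.0004 = 0.2682
Σp_2ᵢ² = 0.17² + 0.07² + 0.10² + 0.25² + 0.20² + 0.18² + 0.03² = 0.0289 + 0.0049 + 0.0100 + 0.0625 + 0.0400 + 0.0324 + 0.0009 = 0.1796
O = 0.1443 / √(0.2682 × 0.1796) = 0.1443 / 0.21947 = 0.6575
O = 0.6575 > 0.3 → Yes.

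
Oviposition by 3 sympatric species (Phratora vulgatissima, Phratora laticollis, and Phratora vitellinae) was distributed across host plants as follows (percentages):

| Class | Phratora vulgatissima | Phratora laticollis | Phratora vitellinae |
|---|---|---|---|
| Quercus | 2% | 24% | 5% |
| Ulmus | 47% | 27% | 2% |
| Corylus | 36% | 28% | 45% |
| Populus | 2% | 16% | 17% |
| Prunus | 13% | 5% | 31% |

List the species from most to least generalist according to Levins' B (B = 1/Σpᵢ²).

Convert percentages to proportions (divide by 100).
Σp_vulgᵢ² = 0.02² + 0.47² + 0.36² + 0.02² + 0.13² = 0.0004 + 0.2209 + 0.1296 + 0.0004 + 0.0169 = 0.3682
B_vulg = 1 / 0.3682 = 2.7159
Σp_latiᵢ² = 0.24² + 0.27² + 0.28² + 0.16² + 0.05² = 0.0576 + 0.0729 + 0.0784 + 0.0256 + 0.0025 = 0.2370
B_lati = 1 / 0.2370 = 4.2194
Σp_viteᵢ² = 0.05² + 0.02² + 0.45² + 0.17² + 0.31² = 0.0025 + 0.0004 + 0.2025 + 0.0289 + 0.0961 = 0.3304
B_vite = 1 / 0.3304 = 3.0266
Ranking by B (broadest → narrowest): Phratora laticollis (4.22) > Phratora vitellinae (3.03) > Phratora vulgatissima (2.72)

Phratora laticollis > Phratora vitellinae > Phratora vulgatissima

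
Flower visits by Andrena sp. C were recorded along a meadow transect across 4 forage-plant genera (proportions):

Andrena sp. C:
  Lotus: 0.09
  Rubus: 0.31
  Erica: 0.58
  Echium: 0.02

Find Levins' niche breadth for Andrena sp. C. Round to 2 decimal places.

2.27

Σpᵢ² = 0.09² + 0.31² + 0.58² + 0.02² = 0.0081 + 0.0961 + 0.3364 + 0.0004 = 0.4410
B = 1 / 0.4410 = 2.2676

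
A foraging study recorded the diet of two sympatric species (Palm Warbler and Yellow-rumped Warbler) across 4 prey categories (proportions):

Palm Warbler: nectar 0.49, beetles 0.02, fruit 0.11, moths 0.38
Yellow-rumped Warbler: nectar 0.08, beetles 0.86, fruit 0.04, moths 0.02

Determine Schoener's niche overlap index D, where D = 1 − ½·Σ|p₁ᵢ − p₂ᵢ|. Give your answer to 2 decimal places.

0.16

Σ|p₁ᵢ − p₂ᵢ| = 0.41 + 0.84 + 0.07 + 0.36 = 1.68
D = 1 − ½ × 1.68 = 1 − 0.840 = 0.1600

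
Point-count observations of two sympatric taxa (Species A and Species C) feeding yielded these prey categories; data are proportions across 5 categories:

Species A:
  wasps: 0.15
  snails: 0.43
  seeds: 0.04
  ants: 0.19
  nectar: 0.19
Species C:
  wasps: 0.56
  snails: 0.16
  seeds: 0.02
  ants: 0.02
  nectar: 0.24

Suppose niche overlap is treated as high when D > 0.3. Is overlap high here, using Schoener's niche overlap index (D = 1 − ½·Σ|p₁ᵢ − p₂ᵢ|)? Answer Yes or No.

Σ|p₁ᵢ − p₂ᵢ| = 0.41 + 0.27 + 0.02 + 0.17 + 0.05 = 0.92
D = 1 − ½ × 0.92 = 1 − 0.460 = 0.5400
D = 0.5400 > 0.3 → Yes.

Yes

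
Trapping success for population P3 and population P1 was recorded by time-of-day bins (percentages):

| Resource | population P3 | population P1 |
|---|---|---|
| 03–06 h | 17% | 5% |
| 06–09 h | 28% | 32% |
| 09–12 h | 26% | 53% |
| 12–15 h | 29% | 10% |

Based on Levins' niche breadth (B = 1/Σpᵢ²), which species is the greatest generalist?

population P3

Convert percentages to proportions (divide by 100).
Σp_P3ᵢ² = 0.17² + 0.28² + 0.26² + 0.29² = 0.0289 + 0.0784 + 0.0676 + 0.0841 = 0.2590
B_P3 = 1 / 0.2590 = 3.8610
Σp_P1ᵢ² = 0.05² + 0.32² + 0.53² + 0.10² = 0.0025 + 0.1024 + 0.2809 + 0.0100 = 0.3958
B_P1 = 1 / 0.3958 = 2.5265
Highest B → broadest niche (most generalist): population P3 (B = 3.86).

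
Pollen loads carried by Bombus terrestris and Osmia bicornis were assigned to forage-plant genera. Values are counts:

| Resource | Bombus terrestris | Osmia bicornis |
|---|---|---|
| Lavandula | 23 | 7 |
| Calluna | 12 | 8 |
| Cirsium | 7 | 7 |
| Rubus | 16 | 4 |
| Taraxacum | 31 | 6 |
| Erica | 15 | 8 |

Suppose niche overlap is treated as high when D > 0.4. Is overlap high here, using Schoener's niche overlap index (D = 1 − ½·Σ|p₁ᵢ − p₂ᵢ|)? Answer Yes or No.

Yes

Proportions for Bombus terrestris (n=104): 23/104=0.2212, 12/104=0.1154, 7/104=0.0673, 16/104=0.1538, 31/104=0.2981, 15/104=0.1442
Proportions for Osmia bicornis (n=40): 7/40=0.1750, 8/40=0.2000, 7/40=0.1750, 4/40=0.1000, 6/40=0.1500, 8/40=0.2000
Σ|p₁ᵢ − p₂ᵢ| = 0.0462 + 0.0846 + 0.1077 + 0.0538 + 0.1481 + 0.0558 = 0.4962
D = 1 − ½ × 0.4962 = 1 − 0.24810 = 0.75190
D = 0.75190 > 0.4 → Yes.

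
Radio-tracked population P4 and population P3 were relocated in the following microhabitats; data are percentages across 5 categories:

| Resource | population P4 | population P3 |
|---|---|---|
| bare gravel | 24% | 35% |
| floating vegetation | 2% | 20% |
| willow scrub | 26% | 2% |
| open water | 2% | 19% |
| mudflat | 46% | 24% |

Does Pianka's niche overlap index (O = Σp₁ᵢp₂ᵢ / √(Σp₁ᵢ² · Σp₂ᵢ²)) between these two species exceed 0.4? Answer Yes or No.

Convert percentages to proportions (divide by 100).
Σ p₁ᵢp₂ᵢ = 0.0840 + 0.0040 + 0.0052 + 0.0038 + 0.1104 = 0.2074
Σp_1ᵢ² = 0.24² + 0.02² + 0.26² + 0.02² + 0.46² = 0.0576 + 0.0004 + 0.0676 + 0.0004 + 0.2116 = 0.3376
Σp_2ᵢ² = 0.35² + 0.20² + 0.02² + 0.19² + 0.24² = 0.1225 + 0.0400 + 0.0004 + 0.0361 + 0.0576 = 0.2566
O = 0.2074 / √(0.3376 × 0.2566) = 0.2074 / 0.29433 = 0.7047
O = 0.7047 > 0.4 → Yes.

Yes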